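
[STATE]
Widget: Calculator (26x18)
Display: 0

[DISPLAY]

                         0
┌───┬───┬───┬───┐         
│ 7 │ 8 │ 9 │ ÷ │         
├───┼───┼───┼───┤         
│ 4 │ 5 │ 6 │ × │         
├───┼───┼───┼───┤         
│ 1 │ 2 │ 3 │ - │         
├───┼───┼───┼───┤         
│ 0 │ . │ = │ + │         
├───┼───┼───┼───┤         
│ C │ MC│ MR│ M+│         
└───┴───┴───┴───┘         
                          
                          
                          
                          
                          
                          


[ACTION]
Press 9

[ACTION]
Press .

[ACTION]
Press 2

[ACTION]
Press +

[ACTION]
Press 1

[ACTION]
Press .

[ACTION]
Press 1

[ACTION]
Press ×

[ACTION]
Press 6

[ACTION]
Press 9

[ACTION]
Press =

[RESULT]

                     710.7
┌───┬───┬───┬───┐         
│ 7 │ 8 │ 9 │ ÷ │         
├───┼───┼───┼───┤         
│ 4 │ 5 │ 6 │ × │         
├───┼───┼───┼───┤         
│ 1 │ 2 │ 3 │ - │         
├───┼───┼───┼───┤         
│ 0 │ . │ = │ + │         
├───┼───┼───┼───┤         
│ C │ MC│ MR│ M+│         
└───┴───┴───┴───┘         
                          
                          
                          
                          
                          
                          


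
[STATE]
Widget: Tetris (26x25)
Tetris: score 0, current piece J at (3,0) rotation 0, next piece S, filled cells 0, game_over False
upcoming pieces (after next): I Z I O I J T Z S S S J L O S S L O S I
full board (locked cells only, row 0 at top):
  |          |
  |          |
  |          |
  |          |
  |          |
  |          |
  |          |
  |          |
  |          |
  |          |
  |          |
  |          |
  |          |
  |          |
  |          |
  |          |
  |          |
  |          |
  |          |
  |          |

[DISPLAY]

   █      │Next:          
   ███    │ ░░            
          │░░             
          │               
          │               
          │               
          │Score:         
          │0              
          │               
          │               
          │               
          │               
          │               
          │               
          │               
          │               
          │               
          │               
          │               
          │               
          │               
          │               
          │               
          │               
          │               


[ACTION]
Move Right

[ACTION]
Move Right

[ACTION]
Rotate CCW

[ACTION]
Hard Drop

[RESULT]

    ░░    │Next:          
   ░░     │████           
          │               
          │               
          │               
          │               
          │Score:         
          │0              
          │               
          │               
          │               
          │               
          │               
          │               
          │               
          │               
          │               
      █   │               
      █   │               
     ██   │               
          │               
          │               
          │               
          │               
          │               


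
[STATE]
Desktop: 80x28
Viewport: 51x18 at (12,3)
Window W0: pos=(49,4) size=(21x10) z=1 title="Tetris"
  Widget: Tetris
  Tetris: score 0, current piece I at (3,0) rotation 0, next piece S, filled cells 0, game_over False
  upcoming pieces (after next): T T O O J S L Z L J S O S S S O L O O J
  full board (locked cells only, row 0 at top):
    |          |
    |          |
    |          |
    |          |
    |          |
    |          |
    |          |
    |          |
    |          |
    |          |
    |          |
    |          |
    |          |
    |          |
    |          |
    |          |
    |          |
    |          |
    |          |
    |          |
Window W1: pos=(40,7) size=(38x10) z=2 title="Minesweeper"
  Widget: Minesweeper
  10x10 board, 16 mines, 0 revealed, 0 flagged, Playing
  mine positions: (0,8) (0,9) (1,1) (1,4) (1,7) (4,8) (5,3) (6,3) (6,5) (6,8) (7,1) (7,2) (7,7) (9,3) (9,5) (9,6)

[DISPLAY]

                                                   
                                     ┏━━━━━━━━━━━━━
                                     ┃ Tetris      
                                     ┠─────────────
                            ┏━━━━━━━━━━━━━━━━━━━━━━
                            ┃ Minesweeper          
                            ┠──────────────────────
                            ┃■■■■■■■■■■            
                            ┃■■■■■■■■■■            
                            ┃■■■■■■■■■■            
                            ┃■■■■■■■■■■            
                            ┃■■■■■■■■■■            
                            ┃■■■■■■■■■■            
                            ┗━━━━━━━━━━━━━━━━━━━━━━
                                                   
                                                   
                                                   
                                                   


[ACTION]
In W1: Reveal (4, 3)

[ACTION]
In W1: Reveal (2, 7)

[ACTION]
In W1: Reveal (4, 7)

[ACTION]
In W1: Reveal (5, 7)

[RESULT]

                                                   
                                     ┏━━━━━━━━━━━━━
                                     ┃ Tetris      
                                     ┠─────────────
                            ┏━━━━━━━━━━━━━━━━━━━━━━
                            ┃ Minesweeper          
                            ┠──────────────────────
                            ┃■■■■■■■■■■            
                            ┃■■■■■■■■■■            
                            ┃■■■■■■■1■■            
                            ┃■■■■■■■■■■            
                            ┃■■■1■■■1■■            
                            ┃■■■■■■■2■■            
                            ┗━━━━━━━━━━━━━━━━━━━━━━
                                                   
                                                   
                                                   
                                                   


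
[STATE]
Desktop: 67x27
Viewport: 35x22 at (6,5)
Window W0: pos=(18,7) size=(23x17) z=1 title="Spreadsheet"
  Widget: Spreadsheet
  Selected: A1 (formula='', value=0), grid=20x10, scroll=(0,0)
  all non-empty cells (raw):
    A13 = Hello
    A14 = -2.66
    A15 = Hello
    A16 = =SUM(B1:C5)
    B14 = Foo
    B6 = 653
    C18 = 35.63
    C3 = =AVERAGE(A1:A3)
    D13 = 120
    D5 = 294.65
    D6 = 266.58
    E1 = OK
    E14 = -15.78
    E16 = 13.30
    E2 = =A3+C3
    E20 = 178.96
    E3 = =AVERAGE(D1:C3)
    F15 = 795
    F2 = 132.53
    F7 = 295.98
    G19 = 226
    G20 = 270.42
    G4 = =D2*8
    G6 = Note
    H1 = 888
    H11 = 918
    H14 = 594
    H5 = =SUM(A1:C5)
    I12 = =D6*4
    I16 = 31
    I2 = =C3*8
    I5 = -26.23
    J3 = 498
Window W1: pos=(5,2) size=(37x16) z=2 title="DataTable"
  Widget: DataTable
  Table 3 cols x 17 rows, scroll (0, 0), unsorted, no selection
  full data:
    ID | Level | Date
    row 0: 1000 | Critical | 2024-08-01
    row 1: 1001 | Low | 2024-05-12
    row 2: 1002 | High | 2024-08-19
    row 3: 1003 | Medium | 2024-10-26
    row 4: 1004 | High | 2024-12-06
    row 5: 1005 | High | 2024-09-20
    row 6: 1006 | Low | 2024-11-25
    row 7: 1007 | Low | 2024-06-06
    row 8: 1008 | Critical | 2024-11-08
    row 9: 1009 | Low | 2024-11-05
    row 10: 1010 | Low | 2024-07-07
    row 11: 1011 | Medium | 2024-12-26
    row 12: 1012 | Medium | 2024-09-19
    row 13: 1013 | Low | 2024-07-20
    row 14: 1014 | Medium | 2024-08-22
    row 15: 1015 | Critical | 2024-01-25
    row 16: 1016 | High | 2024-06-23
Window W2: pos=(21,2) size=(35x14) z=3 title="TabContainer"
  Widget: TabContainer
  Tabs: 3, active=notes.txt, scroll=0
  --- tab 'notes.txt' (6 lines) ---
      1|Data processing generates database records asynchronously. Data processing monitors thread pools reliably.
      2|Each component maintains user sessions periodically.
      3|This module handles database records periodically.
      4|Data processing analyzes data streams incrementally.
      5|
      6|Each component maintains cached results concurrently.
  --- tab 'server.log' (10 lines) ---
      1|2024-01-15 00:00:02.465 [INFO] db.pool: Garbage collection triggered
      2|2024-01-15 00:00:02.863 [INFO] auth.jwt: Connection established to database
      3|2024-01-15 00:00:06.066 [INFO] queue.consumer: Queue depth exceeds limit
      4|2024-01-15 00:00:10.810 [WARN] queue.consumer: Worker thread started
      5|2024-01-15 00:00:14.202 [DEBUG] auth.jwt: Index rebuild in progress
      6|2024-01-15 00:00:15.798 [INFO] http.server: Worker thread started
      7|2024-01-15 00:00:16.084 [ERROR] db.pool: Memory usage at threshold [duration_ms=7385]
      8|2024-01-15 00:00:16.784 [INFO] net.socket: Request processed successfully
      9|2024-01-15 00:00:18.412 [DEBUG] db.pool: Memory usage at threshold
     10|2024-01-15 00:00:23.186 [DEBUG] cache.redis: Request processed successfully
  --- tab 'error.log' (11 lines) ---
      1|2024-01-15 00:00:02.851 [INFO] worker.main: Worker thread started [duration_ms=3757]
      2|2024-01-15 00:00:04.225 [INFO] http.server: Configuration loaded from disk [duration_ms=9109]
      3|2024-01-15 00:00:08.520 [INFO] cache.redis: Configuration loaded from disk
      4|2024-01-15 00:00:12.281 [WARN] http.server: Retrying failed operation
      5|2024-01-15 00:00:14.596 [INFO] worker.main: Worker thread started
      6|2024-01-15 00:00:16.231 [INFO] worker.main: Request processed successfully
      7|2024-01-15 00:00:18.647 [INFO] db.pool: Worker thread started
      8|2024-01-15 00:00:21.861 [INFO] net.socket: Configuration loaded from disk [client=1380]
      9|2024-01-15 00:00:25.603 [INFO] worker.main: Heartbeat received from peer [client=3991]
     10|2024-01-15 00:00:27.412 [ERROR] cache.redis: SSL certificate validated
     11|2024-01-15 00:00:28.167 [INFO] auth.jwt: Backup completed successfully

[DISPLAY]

ID  │Level   │D┃[notes.txt]│ server
────┼────────┼─┃───────────────────
1000│Critical│2┃Data processing gen
1001│Low     │2┃Each component main
1002│High    │2┃This module handles
1003│Medium  │2┃Data processing ana
1004│High    │2┃                   
1005│High    │2┃Each component main
1006│Low     │2┃                   
1007│Low     │2┃                   
1008│Critical│2┗━━━━━━━━━━━━━━━━━━━
1009│Low     │2024-11-05           
━━━━━━━━━━━━━━━━━━━━━━━━━━━━━━━━━━━
            ┃  6        0     653 ┃
            ┃  7        0       0 ┃
            ┃  8        0       0 ┃
            ┃  9        0       0 ┃
            ┃ 10        0       0 ┃
            ┗━━━━━━━━━━━━━━━━━━━━━┛
                                   
                                   
                                   


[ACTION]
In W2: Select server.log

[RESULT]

ID  │Level   │D┃ notes.txt │[server
────┼────────┼─┃───────────────────
1000│Critical│2┃2024-01-15 00:00:02
1001│Low     │2┃2024-01-15 00:00:02
1002│High    │2┃2024-01-15 00:00:06
1003│Medium  │2┃2024-01-15 00:00:10
1004│High    │2┃2024-01-15 00:00:14
1005│High    │2┃2024-01-15 00:00:15
1006│Low     │2┃2024-01-15 00:00:16
1007│Low     │2┃2024-01-15 00:00:16
1008│Critical│2┗━━━━━━━━━━━━━━━━━━━
1009│Low     │2024-11-05           
━━━━━━━━━━━━━━━━━━━━━━━━━━━━━━━━━━━
            ┃  6        0     653 ┃
            ┃  7        0       0 ┃
            ┃  8        0       0 ┃
            ┃  9        0       0 ┃
            ┃ 10        0       0 ┃
            ┗━━━━━━━━━━━━━━━━━━━━━┛
                                   
                                   
                                   


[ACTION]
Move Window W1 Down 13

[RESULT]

               ┃ notes.txt │[server
               ┃───────────────────
            ┏━━┃2024-01-15 00:00:02
            ┃ S┃2024-01-15 00:00:02
            ┠──┃2024-01-15 00:00:06
            ┃A1┃2024-01-15 00:00:10
━━━━━━━━━━━━━━━┃2024-01-15 00:00:14
 DataTable     ┃2024-01-15 00:00:15
───────────────┃2024-01-15 00:00:16
ID  │Level   │D┃2024-01-15 00:00:16
────┼────────┼─┗━━━━━━━━━━━━━━━━━━━
1000│Critical│2024-08-01           
1001│Low     │2024-05-12           
1002│High    │2024-08-19           
1003│Medium  │2024-10-26           
1004│High    │2024-12-06           
1005│High    │2024-09-20           
1006│Low     │2024-11-25           
1007│Low     │2024-06-06           
1008│Critical│2024-11-08           
1009│Low     │2024-11-05           
━━━━━━━━━━━━━━━━━━━━━━━━━━━━━━━━━━━


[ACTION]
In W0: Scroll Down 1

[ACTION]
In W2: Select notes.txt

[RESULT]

               ┃[notes.txt]│ server
               ┃───────────────────
            ┏━━┃Data processing gen
            ┃ S┃Each component main
            ┠──┃This module handles
            ┃A1┃Data processing ana
━━━━━━━━━━━━━━━┃                   
 DataTable     ┃Each component main
───────────────┃                   
ID  │Level   │D┃                   
────┼────────┼─┗━━━━━━━━━━━━━━━━━━━
1000│Critical│2024-08-01           
1001│Low     │2024-05-12           
1002│High    │2024-08-19           
1003│Medium  │2024-10-26           
1004│High    │2024-12-06           
1005│High    │2024-09-20           
1006│Low     │2024-11-25           
1007│Low     │2024-06-06           
1008│Critical│2024-11-08           
1009│Low     │2024-11-05           
━━━━━━━━━━━━━━━━━━━━━━━━━━━━━━━━━━━


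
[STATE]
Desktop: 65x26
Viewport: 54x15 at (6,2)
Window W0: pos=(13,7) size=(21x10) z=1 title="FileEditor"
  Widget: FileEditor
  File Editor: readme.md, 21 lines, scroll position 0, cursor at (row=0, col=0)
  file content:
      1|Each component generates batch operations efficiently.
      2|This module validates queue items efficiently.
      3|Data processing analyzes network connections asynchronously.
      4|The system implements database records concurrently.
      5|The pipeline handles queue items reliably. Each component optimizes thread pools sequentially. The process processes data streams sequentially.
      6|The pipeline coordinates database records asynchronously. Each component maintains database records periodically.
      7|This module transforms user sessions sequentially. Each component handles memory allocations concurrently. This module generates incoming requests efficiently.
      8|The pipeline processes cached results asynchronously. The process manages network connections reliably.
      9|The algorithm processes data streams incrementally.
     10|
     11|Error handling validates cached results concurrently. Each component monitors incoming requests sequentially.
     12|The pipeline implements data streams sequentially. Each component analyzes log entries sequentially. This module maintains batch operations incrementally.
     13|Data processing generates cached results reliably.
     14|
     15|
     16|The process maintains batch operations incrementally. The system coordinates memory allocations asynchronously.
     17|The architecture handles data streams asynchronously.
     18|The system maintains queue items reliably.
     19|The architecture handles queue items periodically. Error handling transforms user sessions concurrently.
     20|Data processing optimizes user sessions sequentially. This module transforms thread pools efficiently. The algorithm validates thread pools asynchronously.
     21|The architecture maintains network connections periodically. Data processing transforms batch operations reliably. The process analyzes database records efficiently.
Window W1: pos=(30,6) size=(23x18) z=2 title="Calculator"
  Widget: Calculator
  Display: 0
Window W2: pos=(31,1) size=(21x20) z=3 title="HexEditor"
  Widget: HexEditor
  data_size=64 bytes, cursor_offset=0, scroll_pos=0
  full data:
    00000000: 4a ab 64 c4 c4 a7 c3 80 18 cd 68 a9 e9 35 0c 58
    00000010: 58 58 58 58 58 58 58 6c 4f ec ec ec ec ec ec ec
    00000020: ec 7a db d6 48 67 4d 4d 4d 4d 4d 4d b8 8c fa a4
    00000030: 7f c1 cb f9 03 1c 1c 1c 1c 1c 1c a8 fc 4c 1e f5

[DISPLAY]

                         ┃ HexEditor         ┃        
                         ┠───────────────────┨        
                         ┃00000000  4A ab 64 ┃        
                         ┃00000010  58 58 58 ┃        
                        ┏┃00000020  ec 7a db ┃┓       
       ┏━━━━━━━━━━━━━━━━┃┃00000030  7f c1 cb ┃┃       
       ┃ FileEditor     ┠┃                   ┃┨       
       ┠────────────────┃┃                   ┃┃       
       ┃█ach component g┃┃                   ┃┃       
       ┃This module vali┃┃                   ┃┃       
       ┃Data processing ┃┃                   ┃┃       
       ┃The system imple┃┃                   ┃┃       
       ┃The pipeline han┃┃                   ┃┃       
       ┃The pipeline coo┃┃                   ┃┃       
       ┗━━━━━━━━━━━━━━━━┃┃                   ┃┃       


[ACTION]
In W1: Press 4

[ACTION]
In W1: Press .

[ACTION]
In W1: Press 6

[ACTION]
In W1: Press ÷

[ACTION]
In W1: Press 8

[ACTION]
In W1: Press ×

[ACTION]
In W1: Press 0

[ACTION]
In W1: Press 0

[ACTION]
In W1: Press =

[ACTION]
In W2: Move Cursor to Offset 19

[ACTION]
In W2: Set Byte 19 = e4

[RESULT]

                         ┃ HexEditor         ┃        
                         ┠───────────────────┨        
                         ┃00000000  4a ab 64 ┃        
                         ┃00000010  58 58 58 ┃        
                        ┏┃00000020  ec 7a db ┃┓       
       ┏━━━━━━━━━━━━━━━━┃┃00000030  7f c1 cb ┃┃       
       ┃ FileEditor     ┠┃                   ┃┨       
       ┠────────────────┃┃                   ┃┃       
       ┃█ach component g┃┃                   ┃┃       
       ┃This module vali┃┃                   ┃┃       
       ┃Data processing ┃┃                   ┃┃       
       ┃The system imple┃┃                   ┃┃       
       ┃The pipeline han┃┃                   ┃┃       
       ┃The pipeline coo┃┃                   ┃┃       
       ┗━━━━━━━━━━━━━━━━┃┃                   ┃┃       


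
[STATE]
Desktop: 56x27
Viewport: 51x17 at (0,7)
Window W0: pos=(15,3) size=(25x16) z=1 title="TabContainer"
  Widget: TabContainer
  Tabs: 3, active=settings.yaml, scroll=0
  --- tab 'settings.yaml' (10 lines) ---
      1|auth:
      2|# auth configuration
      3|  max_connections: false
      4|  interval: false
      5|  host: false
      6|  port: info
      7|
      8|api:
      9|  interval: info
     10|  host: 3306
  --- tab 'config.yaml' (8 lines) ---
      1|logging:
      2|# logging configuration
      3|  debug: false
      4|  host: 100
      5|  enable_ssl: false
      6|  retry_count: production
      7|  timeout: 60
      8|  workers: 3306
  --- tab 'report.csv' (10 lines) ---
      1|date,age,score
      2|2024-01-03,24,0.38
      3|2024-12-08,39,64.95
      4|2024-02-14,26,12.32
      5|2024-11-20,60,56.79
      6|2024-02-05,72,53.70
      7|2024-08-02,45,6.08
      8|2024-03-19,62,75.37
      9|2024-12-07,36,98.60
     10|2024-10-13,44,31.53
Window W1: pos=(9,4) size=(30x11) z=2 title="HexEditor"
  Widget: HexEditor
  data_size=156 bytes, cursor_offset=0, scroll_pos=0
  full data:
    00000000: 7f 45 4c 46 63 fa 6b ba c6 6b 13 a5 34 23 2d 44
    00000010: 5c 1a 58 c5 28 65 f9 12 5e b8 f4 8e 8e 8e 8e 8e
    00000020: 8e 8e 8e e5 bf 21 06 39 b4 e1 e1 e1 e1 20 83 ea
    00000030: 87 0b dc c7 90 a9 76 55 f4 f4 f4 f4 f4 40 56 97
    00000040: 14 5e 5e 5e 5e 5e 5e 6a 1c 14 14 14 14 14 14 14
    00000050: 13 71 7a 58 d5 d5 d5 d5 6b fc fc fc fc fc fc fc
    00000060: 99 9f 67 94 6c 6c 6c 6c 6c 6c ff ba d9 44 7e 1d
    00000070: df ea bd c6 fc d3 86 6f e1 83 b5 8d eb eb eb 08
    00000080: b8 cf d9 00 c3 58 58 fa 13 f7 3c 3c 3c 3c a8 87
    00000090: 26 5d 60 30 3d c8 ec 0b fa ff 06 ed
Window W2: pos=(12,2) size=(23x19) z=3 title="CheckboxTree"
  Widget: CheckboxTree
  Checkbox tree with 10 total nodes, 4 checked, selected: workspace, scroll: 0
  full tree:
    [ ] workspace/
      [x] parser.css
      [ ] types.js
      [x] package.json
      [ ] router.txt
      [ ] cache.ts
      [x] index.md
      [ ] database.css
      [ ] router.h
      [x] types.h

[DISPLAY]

         ┃00┃   [ ] types.js      ┃fa ┃┃           
         ┃00┃   [x] package.json  ┃65 ┃┃           
         ┃00┃   [ ] router.txt    ┃21 ┃┃           
         ┃00┃   [ ] cache.ts      ┃a9 ┃┃           
         ┃00┃   [x] index.md      ┃5e ┃┃           
         ┃00┃   [ ] database.css  ┃d5 ┃┃           
         ┃00┃   [ ] router.h      ┃6c ┃┃           
         ┗━━┃   [x] types.h       ┃━━━┛┃           
            ┃                     ┃    ┃           
            ┃                     ┃    ┃           
            ┃                     ┃    ┃           
            ┃                     ┃━━━━┛           
            ┃                     ┃                
            ┗━━━━━━━━━━━━━━━━━━━━━┛                
                                                   
                                                   
                                                   


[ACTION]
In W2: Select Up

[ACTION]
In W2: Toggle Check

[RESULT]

         ┃00┃   [x] types.js      ┃fa ┃┃           
         ┃00┃   [x] package.json  ┃65 ┃┃           
         ┃00┃   [x] router.txt    ┃21 ┃┃           
         ┃00┃   [x] cache.ts      ┃a9 ┃┃           
         ┃00┃   [x] index.md      ┃5e ┃┃           
         ┃00┃   [x] database.css  ┃d5 ┃┃           
         ┃00┃   [x] router.h      ┃6c ┃┃           
         ┗━━┃   [x] types.h       ┃━━━┛┃           
            ┃                     ┃    ┃           
            ┃                     ┃    ┃           
            ┃                     ┃    ┃           
            ┃                     ┃━━━━┛           
            ┃                     ┃                
            ┗━━━━━━━━━━━━━━━━━━━━━┛                
                                                   
                                                   
                                                   


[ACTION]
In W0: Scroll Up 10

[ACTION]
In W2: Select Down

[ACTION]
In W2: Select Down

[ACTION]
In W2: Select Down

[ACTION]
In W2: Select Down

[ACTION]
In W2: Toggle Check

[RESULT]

         ┃00┃   [x] types.js      ┃fa ┃┃           
         ┃00┃   [x] package.json  ┃65 ┃┃           
         ┃00┃>  [ ] router.txt    ┃21 ┃┃           
         ┃00┃   [x] cache.ts      ┃a9 ┃┃           
         ┃00┃   [x] index.md      ┃5e ┃┃           
         ┃00┃   [x] database.css  ┃d5 ┃┃           
         ┃00┃   [x] router.h      ┃6c ┃┃           
         ┗━━┃   [x] types.h       ┃━━━┛┃           
            ┃                     ┃    ┃           
            ┃                     ┃    ┃           
            ┃                     ┃    ┃           
            ┃                     ┃━━━━┛           
            ┃                     ┃                
            ┗━━━━━━━━━━━━━━━━━━━━━┛                
                                                   
                                                   
                                                   


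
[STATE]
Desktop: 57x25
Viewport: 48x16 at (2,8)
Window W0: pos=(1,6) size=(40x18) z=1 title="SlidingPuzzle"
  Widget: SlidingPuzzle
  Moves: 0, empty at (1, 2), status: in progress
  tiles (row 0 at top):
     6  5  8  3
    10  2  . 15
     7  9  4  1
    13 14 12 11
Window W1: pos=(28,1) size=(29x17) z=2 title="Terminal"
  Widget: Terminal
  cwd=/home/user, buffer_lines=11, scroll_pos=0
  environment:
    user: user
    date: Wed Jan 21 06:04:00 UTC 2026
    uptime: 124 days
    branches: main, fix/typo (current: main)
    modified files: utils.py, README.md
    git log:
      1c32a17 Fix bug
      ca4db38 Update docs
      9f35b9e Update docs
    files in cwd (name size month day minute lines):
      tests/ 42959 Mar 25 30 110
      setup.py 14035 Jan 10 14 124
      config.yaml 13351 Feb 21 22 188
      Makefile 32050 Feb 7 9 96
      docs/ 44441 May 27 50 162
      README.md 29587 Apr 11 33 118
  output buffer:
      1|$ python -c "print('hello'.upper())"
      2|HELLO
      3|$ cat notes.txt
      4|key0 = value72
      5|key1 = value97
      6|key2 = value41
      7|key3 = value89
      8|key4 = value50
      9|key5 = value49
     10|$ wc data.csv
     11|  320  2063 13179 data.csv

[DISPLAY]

──────────────────────────┃key1 = value97       
┌────┬────┬────┬────┐     ┃key2 = value41       
│  6 │  5 │  8 │  3 │     ┃key3 = value89       
├────┼────┼────┼────┤     ┃key4 = value50       
│ 10 │  2 │    │ 15 │     ┃key5 = value49       
├────┼────┼────┼────┤     ┃$ wc data.csv        
│  7 │  9 │  4 │  1 │     ┃  320  2063 13179 dat
├────┼────┼────┼────┤     ┃$ █                  
│ 13 │ 14 │ 12 │ 11 │     ┃                     
└────┴────┴────┴────┘     ┗━━━━━━━━━━━━━━━━━━━━━
Moves: 0                              ┃         
                                      ┃         
                                      ┃         
                                      ┃         
                                      ┃         
━━━━━━━━━━━━━━━━━━━━━━━━━━━━━━━━━━━━━━┛         


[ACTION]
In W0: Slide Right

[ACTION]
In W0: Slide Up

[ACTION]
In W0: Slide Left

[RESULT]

──────────────────────────┃key1 = value97       
┌────┬────┬────┬────┐     ┃key2 = value41       
│  6 │  5 │  8 │  3 │     ┃key3 = value89       
├────┼────┼────┼────┤     ┃key4 = value50       
│ 10 │  9 │  2 │ 15 │     ┃key5 = value49       
├────┼────┼────┼────┤     ┃$ wc data.csv        
│  7 │  4 │    │  1 │     ┃  320  2063 13179 dat
├────┼────┼────┼────┤     ┃$ █                  
│ 13 │ 14 │ 12 │ 11 │     ┃                     
└────┴────┴────┴────┘     ┗━━━━━━━━━━━━━━━━━━━━━
Moves: 3                              ┃         
                                      ┃         
                                      ┃         
                                      ┃         
                                      ┃         
━━━━━━━━━━━━━━━━━━━━━━━━━━━━━━━━━━━━━━┛         


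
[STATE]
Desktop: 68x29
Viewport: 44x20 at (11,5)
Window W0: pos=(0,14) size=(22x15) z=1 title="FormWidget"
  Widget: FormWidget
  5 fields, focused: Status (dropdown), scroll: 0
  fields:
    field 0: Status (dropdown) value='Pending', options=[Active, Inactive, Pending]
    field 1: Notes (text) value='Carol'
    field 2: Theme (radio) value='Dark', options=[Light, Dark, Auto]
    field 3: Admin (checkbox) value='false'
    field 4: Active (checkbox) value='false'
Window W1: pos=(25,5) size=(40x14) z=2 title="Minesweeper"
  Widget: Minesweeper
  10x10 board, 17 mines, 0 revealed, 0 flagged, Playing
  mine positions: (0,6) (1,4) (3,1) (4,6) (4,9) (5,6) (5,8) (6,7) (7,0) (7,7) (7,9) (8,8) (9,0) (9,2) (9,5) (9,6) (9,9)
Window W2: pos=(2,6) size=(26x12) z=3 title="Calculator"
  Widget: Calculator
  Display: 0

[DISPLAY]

              ┏━━━━━━━━━━━━━━━━━━━━━━━━━━━━━
━━━━━━━━━━━━━━━━┓inesweeper                 
tor             ┃───────────────────────────
────────────────┨■■■■■■■■                   
               0┃■■■■■■■■                   
┬───┬───┐       ┃■■■■■■■■                   
│ 9 │ ÷ │       ┃■■■■■■■■                   
┼───┼───┤       ┃■■■■■■■■                   
│ 6 │ × │       ┃■■■■■■■■                   
┼───┼───┤       ┃■■■■■■■■                   
│ 3 │ - │       ┃■■■■■■■■                   
┴───┴───┘       ┃■■■■■■■■                   
━━━━━━━━━━━━━━━━┛■■■■■■■■                   
    [Caro]┃   ┗━━━━━━━━━━━━━━━━━━━━━━━━━━━━━
    ( ) Li┃                                 
    [ ]   ┃                                 
    [ ]   ┃                                 
          ┃                                 
          ┃                                 
          ┃                                 


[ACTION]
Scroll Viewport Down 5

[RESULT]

               0┃■■■■■■■■                   
┬───┬───┐       ┃■■■■■■■■                   
│ 9 │ ÷ │       ┃■■■■■■■■                   
┼───┼───┤       ┃■■■■■■■■                   
│ 6 │ × │       ┃■■■■■■■■                   
┼───┼───┤       ┃■■■■■■■■                   
│ 3 │ - │       ┃■■■■■■■■                   
┴───┴───┘       ┃■■■■■■■■                   
━━━━━━━━━━━━━━━━┛■■■■■■■■                   
    [Caro]┃   ┗━━━━━━━━━━━━━━━━━━━━━━━━━━━━━
    ( ) Li┃                                 
    [ ]   ┃                                 
    [ ]   ┃                                 
          ┃                                 
          ┃                                 
          ┃                                 
          ┃                                 
          ┃                                 
          ┃                                 
━━━━━━━━━━┛                                 


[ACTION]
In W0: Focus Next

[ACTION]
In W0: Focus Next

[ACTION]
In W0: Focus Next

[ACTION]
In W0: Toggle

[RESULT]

               0┃■■■■■■■■                   
┬───┬───┐       ┃■■■■■■■■                   
│ 9 │ ÷ │       ┃■■■■■■■■                   
┼───┼───┤       ┃■■■■■■■■                   
│ 6 │ × │       ┃■■■■■■■■                   
┼───┼───┤       ┃■■■■■■■■                   
│ 3 │ - │       ┃■■■■■■■■                   
┴───┴───┘       ┃■■■■■■■■                   
━━━━━━━━━━━━━━━━┛■■■■■■■■                   
    [Caro]┃   ┗━━━━━━━━━━━━━━━━━━━━━━━━━━━━━
    ( ) Li┃                                 
    [x]   ┃                                 
    [ ]   ┃                                 
          ┃                                 
          ┃                                 
          ┃                                 
          ┃                                 
          ┃                                 
          ┃                                 
━━━━━━━━━━┛                                 


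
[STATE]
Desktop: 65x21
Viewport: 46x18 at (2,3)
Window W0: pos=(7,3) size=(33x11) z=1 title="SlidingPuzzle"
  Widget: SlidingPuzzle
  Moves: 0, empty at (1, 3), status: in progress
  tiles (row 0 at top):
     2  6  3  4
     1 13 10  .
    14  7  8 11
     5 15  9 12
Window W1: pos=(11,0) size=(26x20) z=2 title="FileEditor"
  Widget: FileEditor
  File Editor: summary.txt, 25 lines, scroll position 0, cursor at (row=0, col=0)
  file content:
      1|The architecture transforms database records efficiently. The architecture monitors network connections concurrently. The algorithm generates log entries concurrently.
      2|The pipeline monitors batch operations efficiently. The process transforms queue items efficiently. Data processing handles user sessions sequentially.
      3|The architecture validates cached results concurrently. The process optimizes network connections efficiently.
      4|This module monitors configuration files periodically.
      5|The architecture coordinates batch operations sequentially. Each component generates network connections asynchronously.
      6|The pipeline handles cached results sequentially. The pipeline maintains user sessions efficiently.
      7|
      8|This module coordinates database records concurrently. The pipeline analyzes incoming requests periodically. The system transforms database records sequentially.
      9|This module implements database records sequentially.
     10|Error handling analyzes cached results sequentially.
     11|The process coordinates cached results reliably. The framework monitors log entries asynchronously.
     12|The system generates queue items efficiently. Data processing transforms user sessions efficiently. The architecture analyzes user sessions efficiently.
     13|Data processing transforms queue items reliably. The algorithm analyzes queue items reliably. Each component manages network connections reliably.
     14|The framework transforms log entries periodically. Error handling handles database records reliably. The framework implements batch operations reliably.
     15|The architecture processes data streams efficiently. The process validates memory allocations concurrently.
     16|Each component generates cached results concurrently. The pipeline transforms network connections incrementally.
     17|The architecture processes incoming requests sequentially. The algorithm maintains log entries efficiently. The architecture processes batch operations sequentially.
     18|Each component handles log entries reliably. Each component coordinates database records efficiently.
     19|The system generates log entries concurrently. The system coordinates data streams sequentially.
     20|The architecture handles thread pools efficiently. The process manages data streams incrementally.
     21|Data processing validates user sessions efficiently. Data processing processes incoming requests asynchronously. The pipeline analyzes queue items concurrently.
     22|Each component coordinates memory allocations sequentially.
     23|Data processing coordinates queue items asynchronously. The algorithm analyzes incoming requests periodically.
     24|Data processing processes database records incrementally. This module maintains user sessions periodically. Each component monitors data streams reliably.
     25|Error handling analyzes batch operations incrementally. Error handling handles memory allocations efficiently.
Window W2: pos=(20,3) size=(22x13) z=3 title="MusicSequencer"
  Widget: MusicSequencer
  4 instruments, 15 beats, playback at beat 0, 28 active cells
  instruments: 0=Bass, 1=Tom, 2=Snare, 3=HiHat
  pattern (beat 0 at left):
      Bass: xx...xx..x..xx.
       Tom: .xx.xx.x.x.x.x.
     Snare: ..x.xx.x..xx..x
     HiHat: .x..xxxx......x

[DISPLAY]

     ┏━━━┃█he arch┏━━━━━━━━━━━━━━━━━━━━┓      
     ┃ Sl┃The pipe┃ MusicSequencer     ┃      
     ┠───┃The arch┠────────────────────┨      
     ┃┌──┃This mod┃      ▼1234567890123┃      
     ┃│  ┃The arch┃  Bass██···██··█··██┃      
     ┃├──┃The pipe┃   Tom·██·██·█·█·█·█┃      
     ┃│  ┃        ┃ Snare··█·██·█··██··┃      
     ┃├──┃This mod┃ HiHat·█··████······┃      
     ┃│ 1┃This mod┃                    ┃      
     ┃├──┃Error ha┃                    ┃      
     ┗━━━┃The proc┃                    ┃      
         ┃The syst┃                    ┃      
         ┃Data pro┗━━━━━━━━━━━━━━━━━━━━┛      
         ┃The framework transform░┃           
         ┃The architecture proces░┃           
         ┃Each component generate▼┃           
         ┗━━━━━━━━━━━━━━━━━━━━━━━━┛           
                                              


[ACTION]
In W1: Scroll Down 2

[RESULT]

     ┏━━━┃The arch┏━━━━━━━━━━━━━━━━━━━━┓      
     ┃ Sl┃This mod┃ MusicSequencer     ┃      
     ┠───┃The arch┠────────────────────┨      
     ┃┌──┃The pipe┃      ▼1234567890123┃      
     ┃│  ┃        ┃  Bass██···██··█··██┃      
     ┃├──┃This mod┃   Tom·██·██·█·█·█·█┃      
     ┃│  ┃This mod┃ Snare··█·██·█··██··┃      
     ┃├──┃Error ha┃ HiHat·█··████······┃      
     ┃│ 1┃The proc┃                    ┃      
     ┃├──┃The syst┃                    ┃      
     ┗━━━┃Data pro┃                    ┃      
         ┃The fram┃                    ┃      
         ┃The arch┗━━━━━━━━━━━━━━━━━━━━┛      
         ┃Each component generate░┃           
         ┃The architecture proces░┃           
         ┃Each component handles ▼┃           
         ┗━━━━━━━━━━━━━━━━━━━━━━━━┛           
                                              


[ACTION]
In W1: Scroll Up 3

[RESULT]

     ┏━━━┃█he arch┏━━━━━━━━━━━━━━━━━━━━┓      
     ┃ Sl┃The pipe┃ MusicSequencer     ┃      
     ┠───┃The arch┠────────────────────┨      
     ┃┌──┃This mod┃      ▼1234567890123┃      
     ┃│  ┃The arch┃  Bass██···██··█··██┃      
     ┃├──┃The pipe┃   Tom·██·██·█·█·█·█┃      
     ┃│  ┃        ┃ Snare··█·██·█··██··┃      
     ┃├──┃This mod┃ HiHat·█··████······┃      
     ┃│ 1┃This mod┃                    ┃      
     ┃├──┃Error ha┃                    ┃      
     ┗━━━┃The proc┃                    ┃      
         ┃The syst┃                    ┃      
         ┃Data pro┗━━━━━━━━━━━━━━━━━━━━┛      
         ┃The framework transform░┃           
         ┃The architecture proces░┃           
         ┃Each component generate▼┃           
         ┗━━━━━━━━━━━━━━━━━━━━━━━━┛           
                                              
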